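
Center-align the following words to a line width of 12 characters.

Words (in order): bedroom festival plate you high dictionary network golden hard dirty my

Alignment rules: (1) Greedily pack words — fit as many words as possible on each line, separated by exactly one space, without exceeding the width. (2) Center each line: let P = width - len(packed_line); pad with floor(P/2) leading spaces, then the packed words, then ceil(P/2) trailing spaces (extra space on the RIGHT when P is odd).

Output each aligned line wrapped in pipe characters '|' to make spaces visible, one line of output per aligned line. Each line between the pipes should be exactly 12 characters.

Answer: |  bedroom   |
|  festival  |
| plate you  |
|    high    |
| dictionary |
|  network   |
|golden hard |
|  dirty my  |

Derivation:
Line 1: ['bedroom'] (min_width=7, slack=5)
Line 2: ['festival'] (min_width=8, slack=4)
Line 3: ['plate', 'you'] (min_width=9, slack=3)
Line 4: ['high'] (min_width=4, slack=8)
Line 5: ['dictionary'] (min_width=10, slack=2)
Line 6: ['network'] (min_width=7, slack=5)
Line 7: ['golden', 'hard'] (min_width=11, slack=1)
Line 8: ['dirty', 'my'] (min_width=8, slack=4)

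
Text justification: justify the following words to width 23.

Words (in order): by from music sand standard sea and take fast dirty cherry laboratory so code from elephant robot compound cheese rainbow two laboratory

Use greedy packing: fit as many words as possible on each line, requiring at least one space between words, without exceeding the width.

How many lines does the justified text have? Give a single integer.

Line 1: ['by', 'from', 'music', 'sand'] (min_width=18, slack=5)
Line 2: ['standard', 'sea', 'and', 'take'] (min_width=21, slack=2)
Line 3: ['fast', 'dirty', 'cherry'] (min_width=17, slack=6)
Line 4: ['laboratory', 'so', 'code', 'from'] (min_width=23, slack=0)
Line 5: ['elephant', 'robot', 'compound'] (min_width=23, slack=0)
Line 6: ['cheese', 'rainbow', 'two'] (min_width=18, slack=5)
Line 7: ['laboratory'] (min_width=10, slack=13)
Total lines: 7

Answer: 7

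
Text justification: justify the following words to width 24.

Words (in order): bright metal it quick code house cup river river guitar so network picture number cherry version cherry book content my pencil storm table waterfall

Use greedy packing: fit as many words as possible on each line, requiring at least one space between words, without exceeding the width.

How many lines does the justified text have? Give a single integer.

Answer: 7

Derivation:
Line 1: ['bright', 'metal', 'it', 'quick'] (min_width=21, slack=3)
Line 2: ['code', 'house', 'cup', 'river'] (min_width=20, slack=4)
Line 3: ['river', 'guitar', 'so', 'network'] (min_width=23, slack=1)
Line 4: ['picture', 'number', 'cherry'] (min_width=21, slack=3)
Line 5: ['version', 'cherry', 'book'] (min_width=19, slack=5)
Line 6: ['content', 'my', 'pencil', 'storm'] (min_width=23, slack=1)
Line 7: ['table', 'waterfall'] (min_width=15, slack=9)
Total lines: 7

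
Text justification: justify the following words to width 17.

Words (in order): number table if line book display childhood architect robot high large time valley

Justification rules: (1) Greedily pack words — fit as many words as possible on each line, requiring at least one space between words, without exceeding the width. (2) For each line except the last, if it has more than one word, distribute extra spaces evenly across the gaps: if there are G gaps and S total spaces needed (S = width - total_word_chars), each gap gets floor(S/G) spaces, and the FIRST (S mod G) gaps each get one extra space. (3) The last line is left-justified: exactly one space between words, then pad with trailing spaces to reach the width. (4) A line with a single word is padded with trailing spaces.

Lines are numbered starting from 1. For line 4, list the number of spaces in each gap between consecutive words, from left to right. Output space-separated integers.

Line 1: ['number', 'table', 'if'] (min_width=15, slack=2)
Line 2: ['line', 'book', 'display'] (min_width=17, slack=0)
Line 3: ['childhood'] (min_width=9, slack=8)
Line 4: ['architect', 'robot'] (min_width=15, slack=2)
Line 5: ['high', 'large', 'time'] (min_width=15, slack=2)
Line 6: ['valley'] (min_width=6, slack=11)

Answer: 3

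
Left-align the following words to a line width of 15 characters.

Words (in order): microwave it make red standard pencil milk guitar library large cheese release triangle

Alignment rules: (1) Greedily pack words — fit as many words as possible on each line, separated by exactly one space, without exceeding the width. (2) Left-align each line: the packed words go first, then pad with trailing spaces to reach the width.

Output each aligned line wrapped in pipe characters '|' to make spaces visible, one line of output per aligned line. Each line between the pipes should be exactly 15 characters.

Line 1: ['microwave', 'it'] (min_width=12, slack=3)
Line 2: ['make', 'red'] (min_width=8, slack=7)
Line 3: ['standard', 'pencil'] (min_width=15, slack=0)
Line 4: ['milk', 'guitar'] (min_width=11, slack=4)
Line 5: ['library', 'large'] (min_width=13, slack=2)
Line 6: ['cheese', 'release'] (min_width=14, slack=1)
Line 7: ['triangle'] (min_width=8, slack=7)

Answer: |microwave it   |
|make red       |
|standard pencil|
|milk guitar    |
|library large  |
|cheese release |
|triangle       |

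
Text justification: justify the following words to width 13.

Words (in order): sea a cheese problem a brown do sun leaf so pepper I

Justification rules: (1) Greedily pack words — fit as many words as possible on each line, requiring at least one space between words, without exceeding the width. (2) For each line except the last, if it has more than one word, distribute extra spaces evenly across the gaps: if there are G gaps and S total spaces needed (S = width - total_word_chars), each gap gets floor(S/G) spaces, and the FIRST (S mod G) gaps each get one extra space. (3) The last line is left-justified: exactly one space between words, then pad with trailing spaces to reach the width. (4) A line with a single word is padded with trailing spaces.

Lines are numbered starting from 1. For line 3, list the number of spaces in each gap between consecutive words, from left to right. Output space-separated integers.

Answer: 2 1

Derivation:
Line 1: ['sea', 'a', 'cheese'] (min_width=12, slack=1)
Line 2: ['problem', 'a'] (min_width=9, slack=4)
Line 3: ['brown', 'do', 'sun'] (min_width=12, slack=1)
Line 4: ['leaf', 'so'] (min_width=7, slack=6)
Line 5: ['pepper', 'I'] (min_width=8, slack=5)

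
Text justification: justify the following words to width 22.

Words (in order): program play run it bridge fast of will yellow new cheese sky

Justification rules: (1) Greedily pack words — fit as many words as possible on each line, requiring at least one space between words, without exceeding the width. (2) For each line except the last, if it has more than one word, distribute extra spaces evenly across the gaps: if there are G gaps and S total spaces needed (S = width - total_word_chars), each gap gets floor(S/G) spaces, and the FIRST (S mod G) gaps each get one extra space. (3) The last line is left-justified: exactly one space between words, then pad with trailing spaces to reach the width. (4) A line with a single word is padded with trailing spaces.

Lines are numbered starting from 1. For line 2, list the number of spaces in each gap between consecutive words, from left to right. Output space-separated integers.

Line 1: ['program', 'play', 'run', 'it'] (min_width=19, slack=3)
Line 2: ['bridge', 'fast', 'of', 'will'] (min_width=19, slack=3)
Line 3: ['yellow', 'new', 'cheese', 'sky'] (min_width=21, slack=1)

Answer: 2 2 2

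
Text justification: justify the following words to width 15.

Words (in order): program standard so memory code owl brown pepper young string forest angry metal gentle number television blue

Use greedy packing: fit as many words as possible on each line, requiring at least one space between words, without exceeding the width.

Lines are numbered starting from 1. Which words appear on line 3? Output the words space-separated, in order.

Answer: memory code owl

Derivation:
Line 1: ['program'] (min_width=7, slack=8)
Line 2: ['standard', 'so'] (min_width=11, slack=4)
Line 3: ['memory', 'code', 'owl'] (min_width=15, slack=0)
Line 4: ['brown', 'pepper'] (min_width=12, slack=3)
Line 5: ['young', 'string'] (min_width=12, slack=3)
Line 6: ['forest', 'angry'] (min_width=12, slack=3)
Line 7: ['metal', 'gentle'] (min_width=12, slack=3)
Line 8: ['number'] (min_width=6, slack=9)
Line 9: ['television', 'blue'] (min_width=15, slack=0)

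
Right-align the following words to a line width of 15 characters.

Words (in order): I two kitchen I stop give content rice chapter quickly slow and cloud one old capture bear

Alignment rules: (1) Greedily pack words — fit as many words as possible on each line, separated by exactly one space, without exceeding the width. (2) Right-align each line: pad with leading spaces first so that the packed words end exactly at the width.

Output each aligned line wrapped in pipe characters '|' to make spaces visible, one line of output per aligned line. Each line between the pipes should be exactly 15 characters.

Answer: |I two kitchen I|
|      stop give|
|   content rice|
|chapter quickly|
| slow and cloud|
|one old capture|
|           bear|

Derivation:
Line 1: ['I', 'two', 'kitchen', 'I'] (min_width=15, slack=0)
Line 2: ['stop', 'give'] (min_width=9, slack=6)
Line 3: ['content', 'rice'] (min_width=12, slack=3)
Line 4: ['chapter', 'quickly'] (min_width=15, slack=0)
Line 5: ['slow', 'and', 'cloud'] (min_width=14, slack=1)
Line 6: ['one', 'old', 'capture'] (min_width=15, slack=0)
Line 7: ['bear'] (min_width=4, slack=11)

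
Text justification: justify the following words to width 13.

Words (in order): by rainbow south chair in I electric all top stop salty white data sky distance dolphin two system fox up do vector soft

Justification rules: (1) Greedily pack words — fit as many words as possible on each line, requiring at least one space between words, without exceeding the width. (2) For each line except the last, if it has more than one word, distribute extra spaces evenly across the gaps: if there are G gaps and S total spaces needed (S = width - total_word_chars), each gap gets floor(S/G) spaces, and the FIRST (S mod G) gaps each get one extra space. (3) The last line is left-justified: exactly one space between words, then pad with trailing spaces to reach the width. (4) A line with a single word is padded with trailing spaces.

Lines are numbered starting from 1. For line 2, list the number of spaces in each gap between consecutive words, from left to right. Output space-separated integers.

Line 1: ['by', 'rainbow'] (min_width=10, slack=3)
Line 2: ['south', 'chair'] (min_width=11, slack=2)
Line 3: ['in', 'I', 'electric'] (min_width=13, slack=0)
Line 4: ['all', 'top', 'stop'] (min_width=12, slack=1)
Line 5: ['salty', 'white'] (min_width=11, slack=2)
Line 6: ['data', 'sky'] (min_width=8, slack=5)
Line 7: ['distance'] (min_width=8, slack=5)
Line 8: ['dolphin', 'two'] (min_width=11, slack=2)
Line 9: ['system', 'fox', 'up'] (min_width=13, slack=0)
Line 10: ['do', 'vector'] (min_width=9, slack=4)
Line 11: ['soft'] (min_width=4, slack=9)

Answer: 3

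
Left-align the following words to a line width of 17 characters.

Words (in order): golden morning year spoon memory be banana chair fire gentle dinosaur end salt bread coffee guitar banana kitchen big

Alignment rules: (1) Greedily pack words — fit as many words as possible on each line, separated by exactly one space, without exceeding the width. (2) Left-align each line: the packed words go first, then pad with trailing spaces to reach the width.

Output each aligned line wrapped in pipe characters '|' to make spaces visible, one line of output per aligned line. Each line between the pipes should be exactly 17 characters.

Line 1: ['golden', 'morning'] (min_width=14, slack=3)
Line 2: ['year', 'spoon', 'memory'] (min_width=17, slack=0)
Line 3: ['be', 'banana', 'chair'] (min_width=15, slack=2)
Line 4: ['fire', 'gentle'] (min_width=11, slack=6)
Line 5: ['dinosaur', 'end', 'salt'] (min_width=17, slack=0)
Line 6: ['bread', 'coffee'] (min_width=12, slack=5)
Line 7: ['guitar', 'banana'] (min_width=13, slack=4)
Line 8: ['kitchen', 'big'] (min_width=11, slack=6)

Answer: |golden morning   |
|year spoon memory|
|be banana chair  |
|fire gentle      |
|dinosaur end salt|
|bread coffee     |
|guitar banana    |
|kitchen big      |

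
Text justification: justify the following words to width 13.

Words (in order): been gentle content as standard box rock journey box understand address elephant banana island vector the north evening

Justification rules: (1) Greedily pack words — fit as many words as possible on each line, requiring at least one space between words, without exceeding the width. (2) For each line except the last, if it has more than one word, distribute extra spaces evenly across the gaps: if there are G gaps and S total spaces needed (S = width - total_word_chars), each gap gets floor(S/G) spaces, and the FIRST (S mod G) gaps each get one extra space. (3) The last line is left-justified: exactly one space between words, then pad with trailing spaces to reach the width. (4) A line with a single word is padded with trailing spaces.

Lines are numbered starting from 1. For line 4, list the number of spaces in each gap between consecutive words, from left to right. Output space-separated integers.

Line 1: ['been', 'gentle'] (min_width=11, slack=2)
Line 2: ['content', 'as'] (min_width=10, slack=3)
Line 3: ['standard', 'box'] (min_width=12, slack=1)
Line 4: ['rock', 'journey'] (min_width=12, slack=1)
Line 5: ['box'] (min_width=3, slack=10)
Line 6: ['understand'] (min_width=10, slack=3)
Line 7: ['address'] (min_width=7, slack=6)
Line 8: ['elephant'] (min_width=8, slack=5)
Line 9: ['banana', 'island'] (min_width=13, slack=0)
Line 10: ['vector', 'the'] (min_width=10, slack=3)
Line 11: ['north', 'evening'] (min_width=13, slack=0)

Answer: 2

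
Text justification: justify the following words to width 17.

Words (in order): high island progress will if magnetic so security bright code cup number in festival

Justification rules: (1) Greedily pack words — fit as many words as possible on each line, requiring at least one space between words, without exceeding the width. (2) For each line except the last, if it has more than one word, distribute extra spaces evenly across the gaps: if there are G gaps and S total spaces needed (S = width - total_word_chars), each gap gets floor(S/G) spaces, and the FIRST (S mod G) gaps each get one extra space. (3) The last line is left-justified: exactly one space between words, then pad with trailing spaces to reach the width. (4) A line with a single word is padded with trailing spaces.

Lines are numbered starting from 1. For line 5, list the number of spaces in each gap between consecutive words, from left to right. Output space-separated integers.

Line 1: ['high', 'island'] (min_width=11, slack=6)
Line 2: ['progress', 'will', 'if'] (min_width=16, slack=1)
Line 3: ['magnetic', 'so'] (min_width=11, slack=6)
Line 4: ['security', 'bright'] (min_width=15, slack=2)
Line 5: ['code', 'cup', 'number'] (min_width=15, slack=2)
Line 6: ['in', 'festival'] (min_width=11, slack=6)

Answer: 2 2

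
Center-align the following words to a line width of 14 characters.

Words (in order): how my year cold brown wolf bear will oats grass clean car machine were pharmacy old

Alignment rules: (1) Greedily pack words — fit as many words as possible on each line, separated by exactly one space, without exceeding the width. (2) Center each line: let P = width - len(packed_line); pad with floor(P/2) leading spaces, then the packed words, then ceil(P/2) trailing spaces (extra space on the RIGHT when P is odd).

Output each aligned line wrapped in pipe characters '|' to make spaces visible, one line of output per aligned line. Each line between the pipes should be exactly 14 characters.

Answer: | how my year  |
|  cold brown  |
|wolf bear will|
|  oats grass  |
|  clean car   |
| machine were |
| pharmacy old |

Derivation:
Line 1: ['how', 'my', 'year'] (min_width=11, slack=3)
Line 2: ['cold', 'brown'] (min_width=10, slack=4)
Line 3: ['wolf', 'bear', 'will'] (min_width=14, slack=0)
Line 4: ['oats', 'grass'] (min_width=10, slack=4)
Line 5: ['clean', 'car'] (min_width=9, slack=5)
Line 6: ['machine', 'were'] (min_width=12, slack=2)
Line 7: ['pharmacy', 'old'] (min_width=12, slack=2)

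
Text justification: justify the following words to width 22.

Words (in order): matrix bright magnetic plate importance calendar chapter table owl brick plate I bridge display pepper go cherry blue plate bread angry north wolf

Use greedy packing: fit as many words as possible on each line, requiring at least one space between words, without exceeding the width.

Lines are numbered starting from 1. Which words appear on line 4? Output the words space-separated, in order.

Answer: owl brick plate I

Derivation:
Line 1: ['matrix', 'bright', 'magnetic'] (min_width=22, slack=0)
Line 2: ['plate', 'importance'] (min_width=16, slack=6)
Line 3: ['calendar', 'chapter', 'table'] (min_width=22, slack=0)
Line 4: ['owl', 'brick', 'plate', 'I'] (min_width=17, slack=5)
Line 5: ['bridge', 'display', 'pepper'] (min_width=21, slack=1)
Line 6: ['go', 'cherry', 'blue', 'plate'] (min_width=20, slack=2)
Line 7: ['bread', 'angry', 'north', 'wolf'] (min_width=22, slack=0)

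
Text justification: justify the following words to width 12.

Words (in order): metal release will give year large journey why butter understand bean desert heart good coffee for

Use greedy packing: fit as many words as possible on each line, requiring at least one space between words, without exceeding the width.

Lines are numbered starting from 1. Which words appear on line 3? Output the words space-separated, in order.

Answer: give year

Derivation:
Line 1: ['metal'] (min_width=5, slack=7)
Line 2: ['release', 'will'] (min_width=12, slack=0)
Line 3: ['give', 'year'] (min_width=9, slack=3)
Line 4: ['large'] (min_width=5, slack=7)
Line 5: ['journey', 'why'] (min_width=11, slack=1)
Line 6: ['butter'] (min_width=6, slack=6)
Line 7: ['understand'] (min_width=10, slack=2)
Line 8: ['bean', 'desert'] (min_width=11, slack=1)
Line 9: ['heart', 'good'] (min_width=10, slack=2)
Line 10: ['coffee', 'for'] (min_width=10, slack=2)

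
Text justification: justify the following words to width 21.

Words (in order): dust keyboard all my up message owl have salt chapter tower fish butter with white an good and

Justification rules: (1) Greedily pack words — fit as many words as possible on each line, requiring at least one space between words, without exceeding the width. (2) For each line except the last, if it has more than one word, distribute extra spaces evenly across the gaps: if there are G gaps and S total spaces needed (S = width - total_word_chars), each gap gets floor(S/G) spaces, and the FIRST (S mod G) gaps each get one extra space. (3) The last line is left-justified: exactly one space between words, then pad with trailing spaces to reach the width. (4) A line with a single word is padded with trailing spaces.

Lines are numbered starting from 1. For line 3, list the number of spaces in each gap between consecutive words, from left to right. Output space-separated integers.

Line 1: ['dust', 'keyboard', 'all', 'my'] (min_width=20, slack=1)
Line 2: ['up', 'message', 'owl', 'have'] (min_width=19, slack=2)
Line 3: ['salt', 'chapter', 'tower'] (min_width=18, slack=3)
Line 4: ['fish', 'butter', 'with'] (min_width=16, slack=5)
Line 5: ['white', 'an', 'good', 'and'] (min_width=17, slack=4)

Answer: 3 2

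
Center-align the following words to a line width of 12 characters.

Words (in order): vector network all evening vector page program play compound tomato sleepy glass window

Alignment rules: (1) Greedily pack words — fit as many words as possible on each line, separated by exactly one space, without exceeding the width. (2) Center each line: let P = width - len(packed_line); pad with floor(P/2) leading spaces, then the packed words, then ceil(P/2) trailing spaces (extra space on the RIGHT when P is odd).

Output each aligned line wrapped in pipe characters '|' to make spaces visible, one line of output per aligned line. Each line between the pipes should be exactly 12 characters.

Answer: |   vector   |
|network all |
|  evening   |
|vector page |
|program play|
|  compound  |
|   tomato   |
|sleepy glass|
|   window   |

Derivation:
Line 1: ['vector'] (min_width=6, slack=6)
Line 2: ['network', 'all'] (min_width=11, slack=1)
Line 3: ['evening'] (min_width=7, slack=5)
Line 4: ['vector', 'page'] (min_width=11, slack=1)
Line 5: ['program', 'play'] (min_width=12, slack=0)
Line 6: ['compound'] (min_width=8, slack=4)
Line 7: ['tomato'] (min_width=6, slack=6)
Line 8: ['sleepy', 'glass'] (min_width=12, slack=0)
Line 9: ['window'] (min_width=6, slack=6)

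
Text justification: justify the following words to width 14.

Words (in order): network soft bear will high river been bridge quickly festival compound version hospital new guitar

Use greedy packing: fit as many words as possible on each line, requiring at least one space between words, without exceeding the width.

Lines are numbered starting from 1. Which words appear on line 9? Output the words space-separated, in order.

Answer: guitar

Derivation:
Line 1: ['network', 'soft'] (min_width=12, slack=2)
Line 2: ['bear', 'will', 'high'] (min_width=14, slack=0)
Line 3: ['river', 'been'] (min_width=10, slack=4)
Line 4: ['bridge', 'quickly'] (min_width=14, slack=0)
Line 5: ['festival'] (min_width=8, slack=6)
Line 6: ['compound'] (min_width=8, slack=6)
Line 7: ['version'] (min_width=7, slack=7)
Line 8: ['hospital', 'new'] (min_width=12, slack=2)
Line 9: ['guitar'] (min_width=6, slack=8)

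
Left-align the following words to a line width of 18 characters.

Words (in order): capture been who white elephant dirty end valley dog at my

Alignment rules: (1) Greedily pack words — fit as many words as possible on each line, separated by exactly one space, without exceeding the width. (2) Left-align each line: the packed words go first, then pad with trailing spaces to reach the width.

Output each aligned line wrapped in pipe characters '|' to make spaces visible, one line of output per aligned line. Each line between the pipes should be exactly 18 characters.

Line 1: ['capture', 'been', 'who'] (min_width=16, slack=2)
Line 2: ['white', 'elephant'] (min_width=14, slack=4)
Line 3: ['dirty', 'end', 'valley'] (min_width=16, slack=2)
Line 4: ['dog', 'at', 'my'] (min_width=9, slack=9)

Answer: |capture been who  |
|white elephant    |
|dirty end valley  |
|dog at my         |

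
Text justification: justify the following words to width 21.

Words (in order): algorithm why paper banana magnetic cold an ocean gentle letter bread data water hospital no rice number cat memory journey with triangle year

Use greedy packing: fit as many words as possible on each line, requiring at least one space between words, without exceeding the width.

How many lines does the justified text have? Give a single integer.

Answer: 8

Derivation:
Line 1: ['algorithm', 'why', 'paper'] (min_width=19, slack=2)
Line 2: ['banana', 'magnetic', 'cold'] (min_width=20, slack=1)
Line 3: ['an', 'ocean', 'gentle'] (min_width=15, slack=6)
Line 4: ['letter', 'bread', 'data'] (min_width=17, slack=4)
Line 5: ['water', 'hospital', 'no'] (min_width=17, slack=4)
Line 6: ['rice', 'number', 'cat'] (min_width=15, slack=6)
Line 7: ['memory', 'journey', 'with'] (min_width=19, slack=2)
Line 8: ['triangle', 'year'] (min_width=13, slack=8)
Total lines: 8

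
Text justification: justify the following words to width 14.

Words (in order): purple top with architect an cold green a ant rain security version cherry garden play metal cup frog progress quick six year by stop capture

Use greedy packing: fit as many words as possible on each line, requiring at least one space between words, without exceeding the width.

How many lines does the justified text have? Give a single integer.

Answer: 11

Derivation:
Line 1: ['purple', 'top'] (min_width=10, slack=4)
Line 2: ['with', 'architect'] (min_width=14, slack=0)
Line 3: ['an', 'cold', 'green'] (min_width=13, slack=1)
Line 4: ['a', 'ant', 'rain'] (min_width=10, slack=4)
Line 5: ['security'] (min_width=8, slack=6)
Line 6: ['version', 'cherry'] (min_width=14, slack=0)
Line 7: ['garden', 'play'] (min_width=11, slack=3)
Line 8: ['metal', 'cup', 'frog'] (min_width=14, slack=0)
Line 9: ['progress', 'quick'] (min_width=14, slack=0)
Line 10: ['six', 'year', 'by'] (min_width=11, slack=3)
Line 11: ['stop', 'capture'] (min_width=12, slack=2)
Total lines: 11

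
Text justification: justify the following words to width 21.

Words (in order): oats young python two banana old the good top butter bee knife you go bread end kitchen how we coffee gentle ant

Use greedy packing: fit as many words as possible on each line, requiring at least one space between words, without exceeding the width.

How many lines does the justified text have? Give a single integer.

Answer: 6

Derivation:
Line 1: ['oats', 'young', 'python', 'two'] (min_width=21, slack=0)
Line 2: ['banana', 'old', 'the', 'good'] (min_width=19, slack=2)
Line 3: ['top', 'butter', 'bee', 'knife'] (min_width=20, slack=1)
Line 4: ['you', 'go', 'bread', 'end'] (min_width=16, slack=5)
Line 5: ['kitchen', 'how', 'we', 'coffee'] (min_width=21, slack=0)
Line 6: ['gentle', 'ant'] (min_width=10, slack=11)
Total lines: 6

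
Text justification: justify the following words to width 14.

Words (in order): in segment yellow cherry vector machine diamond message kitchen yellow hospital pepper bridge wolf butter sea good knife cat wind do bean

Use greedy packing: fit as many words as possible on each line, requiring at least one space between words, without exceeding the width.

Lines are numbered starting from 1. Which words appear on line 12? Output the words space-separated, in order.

Line 1: ['in', 'segment'] (min_width=10, slack=4)
Line 2: ['yellow', 'cherry'] (min_width=13, slack=1)
Line 3: ['vector', 'machine'] (min_width=14, slack=0)
Line 4: ['diamond'] (min_width=7, slack=7)
Line 5: ['message'] (min_width=7, slack=7)
Line 6: ['kitchen', 'yellow'] (min_width=14, slack=0)
Line 7: ['hospital'] (min_width=8, slack=6)
Line 8: ['pepper', 'bridge'] (min_width=13, slack=1)
Line 9: ['wolf', 'butter'] (min_width=11, slack=3)
Line 10: ['sea', 'good', 'knife'] (min_width=14, slack=0)
Line 11: ['cat', 'wind', 'do'] (min_width=11, slack=3)
Line 12: ['bean'] (min_width=4, slack=10)

Answer: bean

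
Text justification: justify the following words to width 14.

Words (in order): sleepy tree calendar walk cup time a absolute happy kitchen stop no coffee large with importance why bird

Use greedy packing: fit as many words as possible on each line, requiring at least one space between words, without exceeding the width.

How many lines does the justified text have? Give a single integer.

Answer: 9

Derivation:
Line 1: ['sleepy', 'tree'] (min_width=11, slack=3)
Line 2: ['calendar', 'walk'] (min_width=13, slack=1)
Line 3: ['cup', 'time', 'a'] (min_width=10, slack=4)
Line 4: ['absolute', 'happy'] (min_width=14, slack=0)
Line 5: ['kitchen', 'stop'] (min_width=12, slack=2)
Line 6: ['no', 'coffee'] (min_width=9, slack=5)
Line 7: ['large', 'with'] (min_width=10, slack=4)
Line 8: ['importance', 'why'] (min_width=14, slack=0)
Line 9: ['bird'] (min_width=4, slack=10)
Total lines: 9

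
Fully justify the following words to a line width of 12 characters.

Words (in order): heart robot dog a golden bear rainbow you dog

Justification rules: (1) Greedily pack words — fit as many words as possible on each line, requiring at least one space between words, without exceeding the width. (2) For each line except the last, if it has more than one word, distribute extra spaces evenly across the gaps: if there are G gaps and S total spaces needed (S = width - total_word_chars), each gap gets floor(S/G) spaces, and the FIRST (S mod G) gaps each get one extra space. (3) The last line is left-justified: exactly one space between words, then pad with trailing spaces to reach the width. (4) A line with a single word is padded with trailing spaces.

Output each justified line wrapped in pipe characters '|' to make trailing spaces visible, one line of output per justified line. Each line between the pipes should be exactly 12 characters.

Answer: |heart  robot|
|dog a golden|
|bear rainbow|
|you dog     |

Derivation:
Line 1: ['heart', 'robot'] (min_width=11, slack=1)
Line 2: ['dog', 'a', 'golden'] (min_width=12, slack=0)
Line 3: ['bear', 'rainbow'] (min_width=12, slack=0)
Line 4: ['you', 'dog'] (min_width=7, slack=5)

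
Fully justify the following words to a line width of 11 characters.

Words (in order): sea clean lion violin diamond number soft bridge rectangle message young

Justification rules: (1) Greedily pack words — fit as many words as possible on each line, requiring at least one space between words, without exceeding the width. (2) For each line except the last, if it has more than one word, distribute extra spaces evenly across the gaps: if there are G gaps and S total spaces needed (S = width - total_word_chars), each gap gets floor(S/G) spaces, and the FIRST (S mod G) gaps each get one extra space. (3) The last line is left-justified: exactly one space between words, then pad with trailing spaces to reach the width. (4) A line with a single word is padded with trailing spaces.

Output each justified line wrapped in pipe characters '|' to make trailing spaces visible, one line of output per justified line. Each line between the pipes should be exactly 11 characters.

Answer: |sea   clean|
|lion violin|
|diamond    |
|number soft|
|bridge     |
|rectangle  |
|message    |
|young      |

Derivation:
Line 1: ['sea', 'clean'] (min_width=9, slack=2)
Line 2: ['lion', 'violin'] (min_width=11, slack=0)
Line 3: ['diamond'] (min_width=7, slack=4)
Line 4: ['number', 'soft'] (min_width=11, slack=0)
Line 5: ['bridge'] (min_width=6, slack=5)
Line 6: ['rectangle'] (min_width=9, slack=2)
Line 7: ['message'] (min_width=7, slack=4)
Line 8: ['young'] (min_width=5, slack=6)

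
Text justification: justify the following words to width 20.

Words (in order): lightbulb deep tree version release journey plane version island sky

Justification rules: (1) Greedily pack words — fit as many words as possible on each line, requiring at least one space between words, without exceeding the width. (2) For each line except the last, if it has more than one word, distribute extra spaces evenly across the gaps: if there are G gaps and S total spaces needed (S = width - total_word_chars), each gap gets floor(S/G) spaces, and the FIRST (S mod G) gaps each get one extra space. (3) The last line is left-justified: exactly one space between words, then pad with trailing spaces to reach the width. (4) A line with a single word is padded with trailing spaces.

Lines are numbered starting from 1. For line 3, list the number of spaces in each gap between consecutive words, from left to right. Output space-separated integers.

Answer: 8

Derivation:
Line 1: ['lightbulb', 'deep', 'tree'] (min_width=19, slack=1)
Line 2: ['version', 'release'] (min_width=15, slack=5)
Line 3: ['journey', 'plane'] (min_width=13, slack=7)
Line 4: ['version', 'island', 'sky'] (min_width=18, slack=2)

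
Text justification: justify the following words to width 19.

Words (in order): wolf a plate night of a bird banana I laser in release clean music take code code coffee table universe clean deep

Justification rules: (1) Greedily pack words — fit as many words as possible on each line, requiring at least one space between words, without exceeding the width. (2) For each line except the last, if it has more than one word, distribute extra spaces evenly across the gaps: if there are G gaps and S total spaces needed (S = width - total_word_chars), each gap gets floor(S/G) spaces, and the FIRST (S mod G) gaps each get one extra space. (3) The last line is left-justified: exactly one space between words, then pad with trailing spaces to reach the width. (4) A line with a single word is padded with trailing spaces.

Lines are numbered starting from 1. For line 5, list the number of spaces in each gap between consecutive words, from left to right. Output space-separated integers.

Answer: 3 2

Derivation:
Line 1: ['wolf', 'a', 'plate', 'night'] (min_width=18, slack=1)
Line 2: ['of', 'a', 'bird', 'banana', 'I'] (min_width=18, slack=1)
Line 3: ['laser', 'in', 'release'] (min_width=16, slack=3)
Line 4: ['clean', 'music', 'take'] (min_width=16, slack=3)
Line 5: ['code', 'code', 'coffee'] (min_width=16, slack=3)
Line 6: ['table', 'universe'] (min_width=14, slack=5)
Line 7: ['clean', 'deep'] (min_width=10, slack=9)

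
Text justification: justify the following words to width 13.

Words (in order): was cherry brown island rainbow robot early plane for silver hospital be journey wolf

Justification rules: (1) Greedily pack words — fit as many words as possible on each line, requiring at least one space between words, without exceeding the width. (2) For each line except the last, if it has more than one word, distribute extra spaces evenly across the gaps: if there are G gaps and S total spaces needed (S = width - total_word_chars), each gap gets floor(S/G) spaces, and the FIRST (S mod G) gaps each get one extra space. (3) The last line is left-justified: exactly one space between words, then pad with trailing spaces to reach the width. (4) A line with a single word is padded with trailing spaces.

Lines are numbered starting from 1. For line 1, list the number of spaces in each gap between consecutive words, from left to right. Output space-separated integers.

Line 1: ['was', 'cherry'] (min_width=10, slack=3)
Line 2: ['brown', 'island'] (min_width=12, slack=1)
Line 3: ['rainbow', 'robot'] (min_width=13, slack=0)
Line 4: ['early', 'plane'] (min_width=11, slack=2)
Line 5: ['for', 'silver'] (min_width=10, slack=3)
Line 6: ['hospital', 'be'] (min_width=11, slack=2)
Line 7: ['journey', 'wolf'] (min_width=12, slack=1)

Answer: 4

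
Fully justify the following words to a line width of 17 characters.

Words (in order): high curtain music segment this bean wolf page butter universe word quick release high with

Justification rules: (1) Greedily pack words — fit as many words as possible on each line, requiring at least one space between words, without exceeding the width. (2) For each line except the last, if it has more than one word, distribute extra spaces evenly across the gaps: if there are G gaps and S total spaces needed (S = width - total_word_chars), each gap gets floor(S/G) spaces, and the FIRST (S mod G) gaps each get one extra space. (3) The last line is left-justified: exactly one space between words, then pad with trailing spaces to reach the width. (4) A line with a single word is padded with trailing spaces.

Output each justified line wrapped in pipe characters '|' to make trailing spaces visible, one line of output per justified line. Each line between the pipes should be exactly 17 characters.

Answer: |high      curtain|
|music     segment|
|this   bean  wolf|
|page       butter|
|universe     word|
|quick     release|
|high with        |

Derivation:
Line 1: ['high', 'curtain'] (min_width=12, slack=5)
Line 2: ['music', 'segment'] (min_width=13, slack=4)
Line 3: ['this', 'bean', 'wolf'] (min_width=14, slack=3)
Line 4: ['page', 'butter'] (min_width=11, slack=6)
Line 5: ['universe', 'word'] (min_width=13, slack=4)
Line 6: ['quick', 'release'] (min_width=13, slack=4)
Line 7: ['high', 'with'] (min_width=9, slack=8)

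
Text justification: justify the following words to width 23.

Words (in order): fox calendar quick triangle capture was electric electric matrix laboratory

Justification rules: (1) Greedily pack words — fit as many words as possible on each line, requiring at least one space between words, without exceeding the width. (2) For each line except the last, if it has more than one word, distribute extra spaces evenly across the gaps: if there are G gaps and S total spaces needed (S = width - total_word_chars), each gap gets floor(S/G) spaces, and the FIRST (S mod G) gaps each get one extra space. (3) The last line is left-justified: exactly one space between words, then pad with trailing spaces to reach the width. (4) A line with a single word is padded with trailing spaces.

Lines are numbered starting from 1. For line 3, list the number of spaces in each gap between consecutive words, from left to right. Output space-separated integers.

Answer: 7

Derivation:
Line 1: ['fox', 'calendar', 'quick'] (min_width=18, slack=5)
Line 2: ['triangle', 'capture', 'was'] (min_width=20, slack=3)
Line 3: ['electric', 'electric'] (min_width=17, slack=6)
Line 4: ['matrix', 'laboratory'] (min_width=17, slack=6)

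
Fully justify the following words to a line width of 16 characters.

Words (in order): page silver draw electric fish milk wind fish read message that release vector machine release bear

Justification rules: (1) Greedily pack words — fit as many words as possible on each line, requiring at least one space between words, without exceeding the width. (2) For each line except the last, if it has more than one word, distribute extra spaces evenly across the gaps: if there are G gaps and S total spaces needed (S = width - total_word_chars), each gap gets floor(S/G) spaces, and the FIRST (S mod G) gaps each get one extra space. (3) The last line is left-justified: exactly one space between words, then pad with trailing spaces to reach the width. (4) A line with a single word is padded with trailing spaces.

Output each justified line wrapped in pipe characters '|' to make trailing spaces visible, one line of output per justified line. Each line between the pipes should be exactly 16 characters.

Line 1: ['page', 'silver', 'draw'] (min_width=16, slack=0)
Line 2: ['electric', 'fish'] (min_width=13, slack=3)
Line 3: ['milk', 'wind', 'fish'] (min_width=14, slack=2)
Line 4: ['read', 'message'] (min_width=12, slack=4)
Line 5: ['that', 'release'] (min_width=12, slack=4)
Line 6: ['vector', 'machine'] (min_width=14, slack=2)
Line 7: ['release', 'bear'] (min_width=12, slack=4)

Answer: |page silver draw|
|electric    fish|
|milk  wind  fish|
|read     message|
|that     release|
|vector   machine|
|release bear    |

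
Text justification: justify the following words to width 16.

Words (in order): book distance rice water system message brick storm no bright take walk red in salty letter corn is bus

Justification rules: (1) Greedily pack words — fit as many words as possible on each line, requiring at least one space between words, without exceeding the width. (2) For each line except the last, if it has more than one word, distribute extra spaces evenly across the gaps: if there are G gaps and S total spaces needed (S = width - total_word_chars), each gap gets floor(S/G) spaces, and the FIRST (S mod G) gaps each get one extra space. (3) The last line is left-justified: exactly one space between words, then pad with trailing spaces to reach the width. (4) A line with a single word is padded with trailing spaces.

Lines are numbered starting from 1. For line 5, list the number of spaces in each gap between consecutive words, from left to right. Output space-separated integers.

Answer: 1 1

Derivation:
Line 1: ['book', 'distance'] (min_width=13, slack=3)
Line 2: ['rice', 'water'] (min_width=10, slack=6)
Line 3: ['system', 'message'] (min_width=14, slack=2)
Line 4: ['brick', 'storm', 'no'] (min_width=14, slack=2)
Line 5: ['bright', 'take', 'walk'] (min_width=16, slack=0)
Line 6: ['red', 'in', 'salty'] (min_width=12, slack=4)
Line 7: ['letter', 'corn', 'is'] (min_width=14, slack=2)
Line 8: ['bus'] (min_width=3, slack=13)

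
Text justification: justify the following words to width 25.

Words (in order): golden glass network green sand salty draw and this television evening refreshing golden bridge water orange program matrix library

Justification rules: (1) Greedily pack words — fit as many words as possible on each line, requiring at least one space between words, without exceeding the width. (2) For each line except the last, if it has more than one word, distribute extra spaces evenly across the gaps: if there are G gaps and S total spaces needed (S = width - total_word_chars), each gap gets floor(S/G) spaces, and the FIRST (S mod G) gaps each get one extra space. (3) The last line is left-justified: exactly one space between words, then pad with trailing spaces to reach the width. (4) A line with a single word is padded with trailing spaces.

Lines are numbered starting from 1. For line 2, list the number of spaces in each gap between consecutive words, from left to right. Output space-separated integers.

Line 1: ['golden', 'glass', 'network'] (min_width=20, slack=5)
Line 2: ['green', 'sand', 'salty', 'draw', 'and'] (min_width=25, slack=0)
Line 3: ['this', 'television', 'evening'] (min_width=23, slack=2)
Line 4: ['refreshing', 'golden', 'bridge'] (min_width=24, slack=1)
Line 5: ['water', 'orange', 'program'] (min_width=20, slack=5)
Line 6: ['matrix', 'library'] (min_width=14, slack=11)

Answer: 1 1 1 1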